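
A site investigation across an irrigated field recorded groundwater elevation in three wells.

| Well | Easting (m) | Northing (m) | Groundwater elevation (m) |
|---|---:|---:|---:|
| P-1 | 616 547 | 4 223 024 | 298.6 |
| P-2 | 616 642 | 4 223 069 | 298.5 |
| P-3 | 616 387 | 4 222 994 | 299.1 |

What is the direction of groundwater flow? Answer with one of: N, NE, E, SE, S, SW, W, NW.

SE

Differences from P-1: to P-2 (Δx, Δy, Δh) = (95, 45, -0.1); to P-3 = (-160, -30, +0.5).
Determinant of the coordinate differences = 95·(-30) − (-160)·45 = 4350.
∂h/∂x = [(-0.1)·(-30) − (+0.5)·45] / 4350 = -0.004483
∂h/∂y = [95·(+0.5) − (-160)·(-0.1)] / 4350 = +0.007241
Flow = −∇h = (+0.004483 east, -0.007241 north), which points southeast.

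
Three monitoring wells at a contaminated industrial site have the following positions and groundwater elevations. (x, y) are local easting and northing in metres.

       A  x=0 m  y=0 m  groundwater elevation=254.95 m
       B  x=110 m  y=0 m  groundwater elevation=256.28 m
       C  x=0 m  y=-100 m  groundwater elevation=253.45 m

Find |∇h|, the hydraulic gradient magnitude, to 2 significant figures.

0.019

∂h/∂x = (256.28 − 254.95) / (110 − 0) = +0.01209
∂h/∂y = (253.45 − 254.95) / (-100 − 0) = +0.01500
|∇h| = √(0.01209² + 0.01500²) = 0.01927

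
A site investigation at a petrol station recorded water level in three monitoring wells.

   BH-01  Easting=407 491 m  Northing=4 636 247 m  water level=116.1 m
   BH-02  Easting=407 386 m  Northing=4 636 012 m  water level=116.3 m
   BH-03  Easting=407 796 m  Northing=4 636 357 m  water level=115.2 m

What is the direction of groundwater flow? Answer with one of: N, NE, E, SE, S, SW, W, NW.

E

Taking BH-01 as reference: BH-02−BH-01 = (-105, -235, +0.2); BH-03−BH-01 = (305, 110, -0.9).
Determinant of the coordinate differences = (-105)·110 − 305·(-235) = 60125.
∂h/∂x = [(+0.2)·110 − (-0.9)·(-235)] / 60125 = -0.003152
∂h/∂y = [(-105)·(-0.9) − 305·(+0.2)] / 60125 = +0.0005572
Flow = −∇h = (+0.003152 east, -0.0005572 north), which points east.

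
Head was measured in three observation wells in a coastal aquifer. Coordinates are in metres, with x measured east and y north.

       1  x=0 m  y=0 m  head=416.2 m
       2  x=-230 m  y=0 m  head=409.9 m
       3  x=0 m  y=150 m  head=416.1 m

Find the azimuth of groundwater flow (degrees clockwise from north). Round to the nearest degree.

∂h/∂x = (409.9 − 416.2) / (-230 − 0) = +0.02739
∂h/∂y = (416.1 − 416.2) / (150 − 0) = -0.0006667
Flow direction (−∇h) has components (-0.02739 E, +0.0006667 N).
Azimuth = atan2(E, N) = atan2(-0.02739, +0.0006667) = 271.4° ≈ 271°.

271°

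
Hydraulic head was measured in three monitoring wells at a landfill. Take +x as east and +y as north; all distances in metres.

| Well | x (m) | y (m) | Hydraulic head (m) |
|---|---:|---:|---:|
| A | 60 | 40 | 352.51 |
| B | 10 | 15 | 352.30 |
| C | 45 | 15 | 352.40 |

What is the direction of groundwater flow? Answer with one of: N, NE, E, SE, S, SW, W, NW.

Differences from A: to B (Δx, Δy, Δh) = (-50, -25, -0.21); to C = (-15, -25, -0.11).
Determinant of the coordinate differences = (-50)·(-25) − (-15)·(-25) = 875.
∂h/∂x = [(-0.21)·(-25) − (-0.11)·(-25)] / 875 = +0.002857
∂h/∂y = [(-50)·(-0.11) − (-15)·(-0.21)] / 875 = +0.002686
Flow = −∇h = (-0.002857 east, -0.002686 north), which points southwest.

SW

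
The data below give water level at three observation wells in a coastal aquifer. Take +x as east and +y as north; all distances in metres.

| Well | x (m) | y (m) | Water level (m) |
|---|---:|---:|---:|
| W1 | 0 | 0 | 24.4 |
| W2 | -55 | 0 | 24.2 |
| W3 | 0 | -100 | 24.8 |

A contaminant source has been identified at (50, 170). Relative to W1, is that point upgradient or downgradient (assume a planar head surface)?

downgradient

∂h/∂x = (24.2 − 24.4) / (-55 − 0) = +0.003636
∂h/∂y = (24.8 − 24.4) / (-100 − 0) = -0.004000
Head at (50, 170) = 24.4 + (+0.003636)·(50) + (-0.004000)·(170) = 23.90 m.
That is lower than the 24.4 m at W1, so the point is downgradient.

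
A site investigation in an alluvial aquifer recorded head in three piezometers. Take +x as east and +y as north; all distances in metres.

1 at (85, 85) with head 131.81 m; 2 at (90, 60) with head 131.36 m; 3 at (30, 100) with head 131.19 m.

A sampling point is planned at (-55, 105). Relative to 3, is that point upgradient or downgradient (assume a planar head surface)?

Differences from 1: to 2 (Δx, Δy, Δh) = (5, -25, -0.45); to 3 = (-55, 15, -0.62).
Solve a·Δx + b·Δy = Δh: det = 5·15 − (-55)·(-25) = -1300.
∂h/∂x = [(-0.45)·15 − (-0.62)·(-25)] / -1300 = +0.01712
∂h/∂y = [5·(-0.62) − (-55)·(-0.45)] / -1300 = +0.02142
Head at (-55, 105) = 131.81 + (+0.01712)·(-140) + (+0.02142)·(20) = 129.84 m.
That is lower than the 131.19 m at 3, so the point is downgradient.

downgradient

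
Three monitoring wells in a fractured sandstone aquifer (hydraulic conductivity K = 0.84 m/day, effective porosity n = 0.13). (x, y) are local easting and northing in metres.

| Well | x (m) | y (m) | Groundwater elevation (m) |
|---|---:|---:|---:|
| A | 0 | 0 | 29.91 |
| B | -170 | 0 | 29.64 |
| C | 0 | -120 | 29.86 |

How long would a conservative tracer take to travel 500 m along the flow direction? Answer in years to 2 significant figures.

∂h/∂x = (29.64 − 29.91) / (-170 − 0) = +0.001588
∂h/∂y = (29.86 − 29.91) / (-120 − 0) = +0.0004167
|∇h| = √(0.001588² + 0.0004167²) = 0.001642
Seepage velocity v = K·i/n = 0.84 × 0.001642 / 0.13 = 0.01061 m/day.
t = 500 / 0.01061 = 4.713e+04 days = 129 years.

130 years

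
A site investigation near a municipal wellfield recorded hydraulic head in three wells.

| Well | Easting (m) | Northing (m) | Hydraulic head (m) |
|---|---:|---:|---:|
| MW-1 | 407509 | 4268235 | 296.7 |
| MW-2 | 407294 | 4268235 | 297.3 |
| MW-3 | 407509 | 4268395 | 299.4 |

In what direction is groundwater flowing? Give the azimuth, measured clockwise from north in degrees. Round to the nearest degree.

∂h/∂x = (297.3 − 296.7) / (407294 − 407509) = -0.002791
∂h/∂y = (299.4 − 296.7) / (4268395 − 4268235) = +0.01687
Flow direction (−∇h) has components (+0.002791 E, -0.01687 N).
Azimuth = atan2(E, N) = atan2(+0.002791, -0.01687) = 170.6° ≈ 171°.

171°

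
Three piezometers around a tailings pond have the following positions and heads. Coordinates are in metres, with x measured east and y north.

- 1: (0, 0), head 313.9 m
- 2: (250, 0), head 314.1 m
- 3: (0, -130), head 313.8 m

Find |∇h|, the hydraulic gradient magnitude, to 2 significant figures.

0.0011

∂h/∂x = (314.1 − 313.9) / (250 − 0) = +0.0008000
∂h/∂y = (313.8 − 313.9) / (-130 − 0) = +0.0007692
|∇h| = √(0.0008000² + 0.0007692²) = 0.00111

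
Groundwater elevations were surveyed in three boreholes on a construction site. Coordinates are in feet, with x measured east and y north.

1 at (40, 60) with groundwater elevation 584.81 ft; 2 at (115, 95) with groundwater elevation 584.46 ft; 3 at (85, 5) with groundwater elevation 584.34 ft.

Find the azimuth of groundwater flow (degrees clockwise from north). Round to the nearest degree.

Three-point gradient (reference 1): Δ to 2 = (75, 35, -0.35), Δ to 3 = (45, -55, -0.47).
∂h/∂x = -0.006263, ∂h/∂y = +0.003421 (det = -5700).
Flow direction (−∇h) has components (+0.006263 E, -0.003421 N).
Azimuth = atan2(E, N) = atan2(+0.006263, -0.003421) = 118.6° ≈ 119°.

119°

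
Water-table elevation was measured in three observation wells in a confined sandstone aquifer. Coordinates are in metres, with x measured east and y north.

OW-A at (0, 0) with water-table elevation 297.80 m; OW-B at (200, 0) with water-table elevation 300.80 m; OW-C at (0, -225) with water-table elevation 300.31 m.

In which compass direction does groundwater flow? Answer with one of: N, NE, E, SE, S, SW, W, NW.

∂h/∂x = (300.80 − 297.80) / (200 − 0) = +0.01500
∂h/∂y = (300.31 − 297.80) / (-225 − 0) = -0.01116
Flow = −∇h = (-0.01500 east, +0.01116 north), which points northwest.

NW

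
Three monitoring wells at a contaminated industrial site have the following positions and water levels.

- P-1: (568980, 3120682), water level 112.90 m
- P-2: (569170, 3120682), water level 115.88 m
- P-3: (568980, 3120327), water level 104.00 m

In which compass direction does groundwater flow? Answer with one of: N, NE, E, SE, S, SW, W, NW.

∂h/∂x = (115.88 − 112.90) / (569170 − 568980) = +0.01568
∂h/∂y = (104.00 − 112.90) / (3120327 − 3120682) = +0.02507
Flow = −∇h = (-0.01568 east, -0.02507 north), which points southwest.

SW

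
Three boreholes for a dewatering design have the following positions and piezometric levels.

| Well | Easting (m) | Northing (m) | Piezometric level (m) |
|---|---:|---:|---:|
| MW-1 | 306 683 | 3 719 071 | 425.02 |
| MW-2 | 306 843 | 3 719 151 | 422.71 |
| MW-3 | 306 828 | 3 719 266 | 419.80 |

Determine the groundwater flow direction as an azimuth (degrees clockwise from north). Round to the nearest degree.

004°

With h = a·x + b·y + c and MW-1 as origin, the differences give:
  160·a + 80·b = -2.31
  145·a + 195·b = -5.22
Eliminate b (×195 and ×80, subtract): 19600·a = -32.850 → a = ∂h/∂x = -0.001676
Back-substitute: b = ∂h/∂y = -0.02552.
Flow direction (−∇h) has components (+0.001676 E, +0.02552 N).
Azimuth = atan2(E, N) = atan2(+0.001676, +0.02552) = 3.8° ≈ 004°.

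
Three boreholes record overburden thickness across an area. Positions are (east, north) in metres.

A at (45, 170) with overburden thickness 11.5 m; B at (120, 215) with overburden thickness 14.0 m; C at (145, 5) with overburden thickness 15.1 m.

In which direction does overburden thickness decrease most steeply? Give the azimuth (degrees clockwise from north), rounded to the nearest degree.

With d = a·x + b·y + c and A as origin, the differences give:
  75·a + 45·b = +2.5
  100·a + (-165)·b = +3.6
Eliminate b (×(-165) and ×45, subtract): -16875·a = -574.50 → a = ∂d/∂x = +0.03404
Back-substitute: b = ∂d/∂y = -0.001185.
Steepest decrease is along −∇f: components (-0.03404 E, +0.001185 N).
Azimuth = atan2(-0.03404, +0.001185) = 272.0° ≈ 272°.

272°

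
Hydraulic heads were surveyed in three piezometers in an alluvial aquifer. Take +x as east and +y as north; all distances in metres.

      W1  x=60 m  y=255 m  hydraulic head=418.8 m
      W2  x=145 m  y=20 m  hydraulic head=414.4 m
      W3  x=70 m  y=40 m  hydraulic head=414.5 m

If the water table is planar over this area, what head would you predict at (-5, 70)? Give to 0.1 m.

With h = a·x + b·y + c and W1 as origin, the differences give:
  85·a + (-235)·b = -4.4
  10·a + (-215)·b = -4.3
Eliminate b (×(-215) and ×(-235), subtract): -15925·a = -64.50 → a = ∂h/∂x = +0.004050
Back-substitute: b = ∂h/∂y = +0.02019.
h(-5, 70) = 418.8 + (+0.004050)·(-65) + (+0.02019)·(-185) = 418.8 -0.263 -3.735 = 414.802 m.

414.8 m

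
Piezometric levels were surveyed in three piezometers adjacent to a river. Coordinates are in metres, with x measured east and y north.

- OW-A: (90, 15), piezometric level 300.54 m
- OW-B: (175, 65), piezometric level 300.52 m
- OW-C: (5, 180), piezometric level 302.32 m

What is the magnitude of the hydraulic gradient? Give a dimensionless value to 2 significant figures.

With h = a·x + b·y + c and OW-A as origin, the differences give:
  85·a + 50·b = -0.02
  (-85)·a + 165·b = +1.78
Eliminate b (×165 and ×50, subtract): 18275·a = -92.300 → a = ∂h/∂x = -0.005051
Back-substitute: b = ∂h/∂y = +0.008186.
|∇h| = √(-0.005051² + 0.008186²) = 0.009619

0.0096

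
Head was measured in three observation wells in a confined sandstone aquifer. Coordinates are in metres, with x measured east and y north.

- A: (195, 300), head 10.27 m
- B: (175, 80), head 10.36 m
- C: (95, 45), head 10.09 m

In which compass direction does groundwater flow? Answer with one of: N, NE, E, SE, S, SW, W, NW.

Taking A as reference: B−A = (-20, -220, +0.09); C−A = (-100, -255, -0.18).
Determinant of the coordinate differences = (-20)·(-255) − (-100)·(-220) = -16900.
∂h/∂x = [(+0.09)·(-255) − (-0.18)·(-220)] / -16900 = +0.003701
∂h/∂y = [(-20)·(-0.18) − (-100)·(+0.09)] / -16900 = -0.0007456
Flow = −∇h = (-0.003701 east, +0.0007456 north), which points west.

W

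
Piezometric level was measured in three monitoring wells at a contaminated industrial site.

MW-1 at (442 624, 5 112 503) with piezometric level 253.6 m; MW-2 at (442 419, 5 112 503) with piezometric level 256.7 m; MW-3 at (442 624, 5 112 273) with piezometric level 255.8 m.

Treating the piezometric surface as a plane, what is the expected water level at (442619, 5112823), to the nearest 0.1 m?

∂h/∂x = (256.7 − 253.6) / (442419 − 442624) = -0.01512
∂h/∂y = (255.8 − 253.6) / (5112273 − 5112503) = -0.009565
h(442619, 5112823) = 253.6 + (-0.01512)·(-5) + (-0.009565)·(320) = 253.6 +0.076 -3.061 = 250.615 m.

250.6 m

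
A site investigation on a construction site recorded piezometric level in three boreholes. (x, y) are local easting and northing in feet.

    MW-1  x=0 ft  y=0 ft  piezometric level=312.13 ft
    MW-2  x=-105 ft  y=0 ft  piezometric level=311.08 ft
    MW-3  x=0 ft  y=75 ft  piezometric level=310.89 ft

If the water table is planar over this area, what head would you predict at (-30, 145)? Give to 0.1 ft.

∂h/∂x = (311.08 − 312.13) / (-105 − 0) = +0.01000
∂h/∂y = (310.89 − 312.13) / (75 − 0) = -0.01653
h(-30, 145) = 312.13 + (+0.01000)·(-30) + (-0.01653)·(145) = 312.13 -0.300 -2.397 = 309.433 ft.

309.4 ft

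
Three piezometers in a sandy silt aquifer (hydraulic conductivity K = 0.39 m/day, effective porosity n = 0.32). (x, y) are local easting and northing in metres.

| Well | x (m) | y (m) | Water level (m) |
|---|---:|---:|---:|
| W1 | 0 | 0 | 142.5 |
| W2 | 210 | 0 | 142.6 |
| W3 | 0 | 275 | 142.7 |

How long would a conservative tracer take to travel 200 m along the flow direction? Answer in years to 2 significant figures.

520 years

∂h/∂x = (142.6 − 142.5) / (210 − 0) = +0.0004762
∂h/∂y = (142.7 − 142.5) / (275 − 0) = +0.0007273
|∇h| = √(0.0004762² + 0.0007273²) = 0.0008693
Seepage velocity v = K·i/n = 0.39 × 0.0008693 / 0.32 = 0.001059 m/day.
t = 200 / 0.001059 = 1.889e+05 days = 517 years.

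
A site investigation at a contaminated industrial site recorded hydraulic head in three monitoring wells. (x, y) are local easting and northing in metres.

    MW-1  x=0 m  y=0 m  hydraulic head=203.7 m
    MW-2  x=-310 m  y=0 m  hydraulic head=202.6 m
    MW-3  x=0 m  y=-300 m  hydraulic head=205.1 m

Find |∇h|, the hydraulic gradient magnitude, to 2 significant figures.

∂h/∂x = (202.6 − 203.7) / (-310 − 0) = +0.003548
∂h/∂y = (205.1 − 203.7) / (-300 − 0) = -0.004667
|∇h| = √(0.003548² + -0.004667²) = 0.005863

0.0059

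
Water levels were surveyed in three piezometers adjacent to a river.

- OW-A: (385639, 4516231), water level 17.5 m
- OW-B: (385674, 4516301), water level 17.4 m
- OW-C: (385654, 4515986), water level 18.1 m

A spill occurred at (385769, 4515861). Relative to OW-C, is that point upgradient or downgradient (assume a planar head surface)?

Differences from OW-A: to OW-B (Δx, Δy, Δh) = (35, 70, -0.1); to OW-C = (15, -245, +0.6).
Determinant of the coordinate differences = 35·(-245) − 15·70 = -9625.
∂h/∂x = [(-0.1)·(-245) − (+0.6)·70] / -9625 = +0.001818
∂h/∂y = [35·(+0.6) − 15·(-0.1)] / -9625 = -0.002338
Head at (385769, 4515861) = 17.5 + (+0.001818)·(130) + (-0.002338)·(-370) = 18.60 m.
That is higher than the 18.1 m at OW-C, so the point is upgradient.

upgradient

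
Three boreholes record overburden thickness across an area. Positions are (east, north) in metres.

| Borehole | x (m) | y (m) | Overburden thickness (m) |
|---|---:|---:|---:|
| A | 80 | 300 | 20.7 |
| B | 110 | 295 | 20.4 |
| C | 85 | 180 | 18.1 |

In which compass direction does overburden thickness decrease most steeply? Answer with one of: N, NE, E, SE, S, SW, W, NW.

S

Taking A as reference: B−A = (30, -5, -0.3); C−A = (5, -120, -2.6).
Solve a·Δx + b·Δy = Δd: det = 30·(-120) − 5·(-5) = -3575.
∂d/∂x = [(-0.3)·(-120) − (-2.6)·(-5)] / -3575 = -0.006434
∂d/∂y = [30·(-2.6) − 5·(-0.3)] / -3575 = +0.02140
Steepest decrease is along −∇f = (+0.006434 E, -0.02140 N) → south.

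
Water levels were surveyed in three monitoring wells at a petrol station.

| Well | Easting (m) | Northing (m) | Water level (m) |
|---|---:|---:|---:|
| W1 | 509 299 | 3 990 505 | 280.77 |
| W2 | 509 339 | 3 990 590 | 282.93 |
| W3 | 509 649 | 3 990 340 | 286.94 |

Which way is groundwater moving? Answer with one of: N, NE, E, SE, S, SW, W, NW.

Taking W1 as reference: W2−W1 = (40, 85, +2.16); W3−W1 = (350, -165, +6.17).
Solve a·Δx + b·Δy = Δh: det = 40·(-165) − 350·85 = -36350.
∂h/∂x = [(+2.16)·(-165) − (+6.17)·85] / -36350 = +0.02423
∂h/∂y = [40·(+6.17) − 350·(+2.16)] / -36350 = +0.01401
Flow = −∇h = (-0.02423 east, -0.01401 north), which points southwest.

SW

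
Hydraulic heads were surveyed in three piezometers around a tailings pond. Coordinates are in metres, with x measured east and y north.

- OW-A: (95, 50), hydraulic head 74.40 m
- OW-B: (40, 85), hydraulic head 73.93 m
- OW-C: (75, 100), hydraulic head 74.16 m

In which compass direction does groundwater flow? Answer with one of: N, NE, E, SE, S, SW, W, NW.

Taking OW-A as reference: OW-B−OW-A = (-55, 35, -0.47); OW-C−OW-A = (-20, 50, -0.24).
Determinant of the coordinate differences = (-55)·50 − (-20)·35 = -2050.
∂h/∂x = [(-0.47)·50 − (-0.24)·35] / -2050 = +0.007366
∂h/∂y = [(-55)·(-0.24) − (-20)·(-0.47)] / -2050 = -0.001854
Flow = −∇h = (-0.007366 east, +0.001854 north), which points west.

W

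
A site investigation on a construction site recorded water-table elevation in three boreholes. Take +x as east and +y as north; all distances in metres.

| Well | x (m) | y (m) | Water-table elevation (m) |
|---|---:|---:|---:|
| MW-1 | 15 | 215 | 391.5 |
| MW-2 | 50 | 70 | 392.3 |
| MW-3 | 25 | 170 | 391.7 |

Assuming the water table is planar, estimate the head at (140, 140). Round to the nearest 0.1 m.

397.9 m

With h = a·x + b·y + c and MW-1 as origin, the differences give:
  35·a + (-145)·b = +0.8
  10·a + (-45)·b = +0.2
Eliminate b (×(-45) and ×(-145), subtract): -125·a = -7.00 → a = ∂h/∂x = +0.05600
Back-substitute: b = ∂h/∂y = +0.008000.
h(140, 140) = 391.5 + (+0.05600)·(125) + (+0.008000)·(-75) = 391.5 +7.000 -0.600 = 397.900 m.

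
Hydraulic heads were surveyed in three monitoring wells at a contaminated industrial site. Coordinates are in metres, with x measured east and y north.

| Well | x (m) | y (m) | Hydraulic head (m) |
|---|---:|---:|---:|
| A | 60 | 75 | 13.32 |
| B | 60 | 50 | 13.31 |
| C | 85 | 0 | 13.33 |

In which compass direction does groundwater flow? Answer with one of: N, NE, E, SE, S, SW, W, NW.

W

Three-point gradient (reference A): Δ to B = (0, -25, -0.01), Δ to C = (25, -75, +0.01).
∂h/∂x = +0.001600, ∂h/∂y = +0.0004000 (det = 625).
Flow = −∇h = (-0.001600 east, -0.0004000 north), which points west.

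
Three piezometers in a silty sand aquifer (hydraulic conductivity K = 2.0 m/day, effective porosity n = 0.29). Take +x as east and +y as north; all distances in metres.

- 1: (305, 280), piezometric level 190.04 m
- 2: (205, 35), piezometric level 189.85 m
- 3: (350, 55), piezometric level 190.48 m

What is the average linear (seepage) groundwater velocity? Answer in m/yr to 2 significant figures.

Taking 1 as reference: 2−1 = (-100, -245, -0.19); 3−1 = (45, -225, +0.44).
Determinant of the coordinate differences = (-100)·(-225) − 45·(-245) = 33525.
∂h/∂x = [(-0.19)·(-225) − (+0.44)·(-245)] / 33525 = +0.004491
∂h/∂y = [(-100)·(+0.44) − 45·(-0.19)] / 33525 = -0.001057
|∇h| = √(0.004491² + -0.001057²) = 0.004614
Seepage velocity v = K·i/n = 2.0 × 0.004614 / 0.29 = 0.03182 m/day = 11.62 m/yr.

12 m/yr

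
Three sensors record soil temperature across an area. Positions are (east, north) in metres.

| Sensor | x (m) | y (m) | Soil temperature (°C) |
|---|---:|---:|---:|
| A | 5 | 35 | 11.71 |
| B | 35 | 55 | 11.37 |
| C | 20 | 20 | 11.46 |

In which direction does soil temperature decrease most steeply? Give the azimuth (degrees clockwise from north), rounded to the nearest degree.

103°

With T = a·x + b·y + c and A as origin, the differences give:
  30·a + 20·b = -0.34
  15·a + (-15)·b = -0.25
Eliminate b (×(-15) and ×20, subtract): -750·a = 10.100 → a = ∂T/∂x = -0.01347
Back-substitute: b = ∂T/∂y = +0.003200.
Steepest decrease is along −∇f: components (+0.01347 E, -0.003200 N).
Azimuth = atan2(+0.01347, -0.003200) = 103.4° ≈ 103°.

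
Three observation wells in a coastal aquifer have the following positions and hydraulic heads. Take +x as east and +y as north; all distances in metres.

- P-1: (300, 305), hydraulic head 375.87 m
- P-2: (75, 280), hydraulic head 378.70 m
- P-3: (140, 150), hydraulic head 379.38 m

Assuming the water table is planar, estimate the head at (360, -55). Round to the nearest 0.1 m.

379.1 m

Taking P-1 as reference: P-2−P-1 = (-225, -25, +2.83); P-3−P-1 = (-160, -155, +3.51).
Determinant of the coordinate differences = (-225)·(-155) − (-160)·(-25) = 30875.
∂h/∂x = [(+2.83)·(-155) − (+3.51)·(-25)] / 30875 = -0.01137
∂h/∂y = [(-225)·(+3.51) − (-160)·(+2.83)] / 30875 = -0.01091
h(360, -55) = 375.87 + (-0.01137)·(60) + (-0.01091)·(-360) = 375.87 -0.682 +3.929 = 379.117 m.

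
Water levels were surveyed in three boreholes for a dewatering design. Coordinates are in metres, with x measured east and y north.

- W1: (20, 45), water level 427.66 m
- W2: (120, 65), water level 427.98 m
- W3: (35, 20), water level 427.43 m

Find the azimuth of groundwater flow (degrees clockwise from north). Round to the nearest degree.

187°

Differences from W1: to W2 (Δx, Δy, Δh) = (100, 20, +0.32); to W3 = (15, -25, -0.23).
Determinant of the coordinate differences = 100·(-25) − 15·20 = -2800.
∂h/∂x = [(+0.32)·(-25) − (-0.23)·20] / -2800 = +0.001214
∂h/∂y = [100·(-0.23) − 15·(+0.32)] / -2800 = +0.009929
Flow direction (−∇h) has components (-0.001214 E, -0.009929 N).
Azimuth = atan2(E, N) = atan2(-0.001214, -0.009929) = 187.0° ≈ 187°.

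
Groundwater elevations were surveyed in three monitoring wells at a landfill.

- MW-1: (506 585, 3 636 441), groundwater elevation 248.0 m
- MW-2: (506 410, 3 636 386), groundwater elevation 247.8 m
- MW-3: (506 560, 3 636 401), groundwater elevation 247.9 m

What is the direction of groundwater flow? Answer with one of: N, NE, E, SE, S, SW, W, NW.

Differences from MW-1: to MW-2 (Δx, Δy, Δh) = (-175, -55, -0.2); to MW-3 = (-25, -40, -0.1).
Solve a·Δx + b·Δy = Δh: det = (-175)·(-40) − (-25)·(-55) = 5625.
∂h/∂x = [(-0.2)·(-40) − (-0.1)·(-55)] / 5625 = +0.0004444
∂h/∂y = [(-175)·(-0.1) − (-25)·(-0.2)] / 5625 = +0.002222
Flow = −∇h = (-0.0004444 east, -0.002222 north), which points south.

S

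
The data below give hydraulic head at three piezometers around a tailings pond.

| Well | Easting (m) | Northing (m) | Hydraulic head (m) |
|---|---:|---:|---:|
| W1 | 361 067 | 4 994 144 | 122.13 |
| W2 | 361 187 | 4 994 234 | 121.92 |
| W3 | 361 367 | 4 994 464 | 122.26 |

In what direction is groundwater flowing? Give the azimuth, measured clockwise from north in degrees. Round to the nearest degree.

135°

Differences from W1: to W2 (Δx, Δy, Δh) = (120, 90, -0.21); to W3 = (300, 320, +0.13).
Determinant of the coordinate differences = 120·320 − 300·90 = 11400.
∂h/∂x = [(-0.21)·320 − (+0.13)·90] / 11400 = -0.006921
∂h/∂y = [120·(+0.13) − 300·(-0.21)] / 11400 = +0.006895
Flow direction (−∇h) has components (+0.006921 E, -0.006895 N).
Azimuth = atan2(E, N) = atan2(+0.006921, -0.006895) = 134.9° ≈ 135°.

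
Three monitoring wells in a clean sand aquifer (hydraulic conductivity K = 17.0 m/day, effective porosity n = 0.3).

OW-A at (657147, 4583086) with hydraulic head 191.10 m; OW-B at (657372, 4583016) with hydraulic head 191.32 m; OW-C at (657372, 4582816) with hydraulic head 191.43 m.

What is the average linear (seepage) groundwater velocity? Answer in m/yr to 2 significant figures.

20 m/yr

Taking OW-A as reference: OW-B−OW-A = (225, -70, +0.22); OW-C−OW-A = (225, -270, +0.33).
Solve a·Δx + b·Δy = Δh: det = 225·(-270) − 225·(-70) = -45000.
∂h/∂x = [(+0.22)·(-270) − (+0.33)·(-70)] / -45000 = +0.0008067
∂h/∂y = [225·(+0.33) − 225·(+0.22)] / -45000 = -0.0005500
|∇h| = √(0.0008067² + -0.0005500²) = 0.0009764
Seepage velocity v = K·i/n = 17.0 × 0.0009764 / 0.3 = 0.05533 m/day = 20.21 m/yr.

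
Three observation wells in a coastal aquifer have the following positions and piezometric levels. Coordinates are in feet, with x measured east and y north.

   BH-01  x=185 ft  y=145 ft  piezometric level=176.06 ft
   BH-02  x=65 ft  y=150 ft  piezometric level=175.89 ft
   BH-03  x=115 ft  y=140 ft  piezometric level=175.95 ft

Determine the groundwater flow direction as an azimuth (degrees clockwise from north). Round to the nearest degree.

227°

Differences from BH-01: to BH-02 (Δx, Δy, Δh) = (-120, 5, -0.17); to BH-03 = (-70, -5, -0.11).
Determinant of the coordinate differences = (-120)·(-5) − (-70)·5 = 950.
∂h/∂x = [(-0.17)·(-5) − (-0.11)·5] / 950 = +0.001474
∂h/∂y = [(-120)·(-0.11) − (-70)·(-0.17)] / 950 = +0.001368
Flow direction (−∇h) has components (-0.001474 E, -0.001368 N).
Azimuth = atan2(E, N) = atan2(-0.001474, -0.001368) = 227.1° ≈ 227°.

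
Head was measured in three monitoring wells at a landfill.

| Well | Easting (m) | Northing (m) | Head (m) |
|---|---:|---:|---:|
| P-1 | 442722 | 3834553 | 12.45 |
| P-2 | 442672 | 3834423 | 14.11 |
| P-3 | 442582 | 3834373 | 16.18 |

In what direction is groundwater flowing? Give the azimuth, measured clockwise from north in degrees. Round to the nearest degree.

076°

With h = a·x + b·y + c and P-1 as origin, the differences give:
  (-50)·a + (-130)·b = +1.66
  (-140)·a + (-180)·b = +3.73
Eliminate b (×(-180) and ×(-130), subtract): -9200·a = 186.100 → a = ∂h/∂x = -0.02023
Back-substitute: b = ∂h/∂y = -0.004989.
Flow direction (−∇h) has components (+0.02023 E, +0.004989 N).
Azimuth = atan2(E, N) = atan2(+0.02023, +0.004989) = 76.1° ≈ 076°.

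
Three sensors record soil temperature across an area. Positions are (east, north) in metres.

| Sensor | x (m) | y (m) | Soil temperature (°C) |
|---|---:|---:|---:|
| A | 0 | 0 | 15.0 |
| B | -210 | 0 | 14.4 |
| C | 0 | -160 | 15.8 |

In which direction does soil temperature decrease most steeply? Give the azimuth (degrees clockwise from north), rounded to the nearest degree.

330°

∂T/∂x = (14.4 − 15.0) / (-210 − 0) = +0.002857
∂T/∂y = (15.8 − 15.0) / (-160 − 0) = -0.005000
Steepest decrease is along −∇f: components (-0.002857 E, +0.005000 N).
Azimuth = atan2(-0.002857, +0.005000) = 330.3° ≈ 330°.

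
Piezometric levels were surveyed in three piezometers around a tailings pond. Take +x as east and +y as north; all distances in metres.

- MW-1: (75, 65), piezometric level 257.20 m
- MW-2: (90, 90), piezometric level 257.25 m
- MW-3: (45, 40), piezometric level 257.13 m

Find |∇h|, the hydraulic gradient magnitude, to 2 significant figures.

0.0018

With h = a·x + b·y + c and MW-1 as origin, the differences give:
  15·a + 25·b = +0.05
  (-30)·a + (-25)·b = -0.07
Eliminate b (×(-25) and ×25, subtract): 375·a = 0.500 → a = ∂h/∂x = +0.001333
Back-substitute: b = ∂h/∂y = +0.001200.
|∇h| = √(0.001333² + 0.001200²) = 0.001794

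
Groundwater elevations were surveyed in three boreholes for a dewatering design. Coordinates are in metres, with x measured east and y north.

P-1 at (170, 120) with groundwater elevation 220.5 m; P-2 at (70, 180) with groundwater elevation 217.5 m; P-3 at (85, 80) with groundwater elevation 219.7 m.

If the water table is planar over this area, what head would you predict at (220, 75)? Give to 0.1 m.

Differences from P-1: to P-2 (Δx, Δy, Δh) = (-100, 60, -3.0); to P-3 = (-85, -40, -0.8).
Solve a·Δx + b·Δy = Δh: det = (-100)·(-40) − (-85)·60 = 9100.
∂h/∂x = [(-3.0)·(-40) − (-0.8)·60] / 9100 = +0.01846
∂h/∂y = [(-100)·(-0.8) − (-85)·(-3.0)] / 9100 = -0.01923
h(220, 75) = 220.5 + (+0.01846)·(50) + (-0.01923)·(-45) = 220.5 +0.923 +0.865 = 222.288 m.

222.3 m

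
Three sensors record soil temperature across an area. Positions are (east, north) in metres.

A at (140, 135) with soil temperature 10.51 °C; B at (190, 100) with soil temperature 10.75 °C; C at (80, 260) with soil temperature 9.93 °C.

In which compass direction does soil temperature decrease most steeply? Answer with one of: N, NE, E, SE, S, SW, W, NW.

With T = a·x + b·y + c and A as origin, the differences give:
  50·a + (-35)·b = +0.24
  (-60)·a + 125·b = -0.58
Eliminate b (×125 and ×(-35), subtract): 4150·a = 9.700 → a = ∂T/∂x = +0.002337
Back-substitute: b = ∂T/∂y = -0.003518.
Steepest decrease is along −∇f = (-0.002337 E, +0.003518 N) → northwest.

NW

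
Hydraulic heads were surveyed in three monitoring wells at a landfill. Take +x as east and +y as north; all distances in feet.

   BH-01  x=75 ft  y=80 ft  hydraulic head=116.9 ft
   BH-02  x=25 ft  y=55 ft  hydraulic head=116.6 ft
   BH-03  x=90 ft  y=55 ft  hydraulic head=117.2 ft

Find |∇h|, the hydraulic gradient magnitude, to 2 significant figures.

0.011

Differences from BH-01: to BH-02 (Δx, Δy, Δh) = (-50, -25, -0.3); to BH-03 = (15, -25, +0.3).
Solve a·Δx + b·Δy = Δh: det = (-50)·(-25) − 15·(-25) = 1625.
∂h/∂x = [(-0.3)·(-25) − (+0.3)·(-25)] / 1625 = +0.009231
∂h/∂y = [(-50)·(+0.3) − 15·(-0.3)] / 1625 = -0.006462
|∇h| = √(0.009231² + -0.006462²) = 0.01127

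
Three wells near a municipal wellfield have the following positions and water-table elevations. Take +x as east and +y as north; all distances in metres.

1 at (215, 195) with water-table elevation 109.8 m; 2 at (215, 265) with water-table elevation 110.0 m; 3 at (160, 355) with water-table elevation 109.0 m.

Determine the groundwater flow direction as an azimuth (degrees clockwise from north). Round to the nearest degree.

263°

Taking 1 as reference: 2−1 = (0, 70, +0.2); 3−1 = (-55, 160, -0.8).
Determinant of the coordinate differences = 0·160 − (-55)·70 = 3850.
∂h/∂x = [(+0.2)·160 − (-0.8)·70] / 3850 = +0.02286
∂h/∂y = [0·(-0.8) − (-55)·(+0.2)] / 3850 = +0.002857
Flow direction (−∇h) has components (-0.02286 E, -0.002857 N).
Azimuth = atan2(E, N) = atan2(-0.02286, -0.002857) = 262.9° ≈ 263°.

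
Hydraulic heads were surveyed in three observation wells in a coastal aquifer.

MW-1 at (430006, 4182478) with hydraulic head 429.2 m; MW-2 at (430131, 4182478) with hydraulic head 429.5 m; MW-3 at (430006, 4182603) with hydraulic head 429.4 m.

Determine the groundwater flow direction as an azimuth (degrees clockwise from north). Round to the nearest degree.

∂h/∂x = (429.5 − 429.2) / (430131 − 430006) = +0.002400
∂h/∂y = (429.4 − 429.2) / (4182603 − 4182478) = +0.001600
Flow direction (−∇h) has components (-0.002400 E, -0.001600 N).
Azimuth = atan2(E, N) = atan2(-0.002400, -0.001600) = 236.3° ≈ 236°.

236°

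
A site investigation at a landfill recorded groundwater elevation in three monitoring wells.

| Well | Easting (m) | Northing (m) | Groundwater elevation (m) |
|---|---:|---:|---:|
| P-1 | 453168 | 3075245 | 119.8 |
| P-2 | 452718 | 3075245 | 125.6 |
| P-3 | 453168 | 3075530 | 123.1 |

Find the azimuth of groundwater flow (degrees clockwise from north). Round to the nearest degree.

∂h/∂x = (125.6 − 119.8) / (452718 − 453168) = -0.01289
∂h/∂y = (123.1 − 119.8) / (3075530 − 3075245) = +0.01158
Flow direction (−∇h) has components (+0.01289 E, -0.01158 N).
Azimuth = atan2(E, N) = atan2(+0.01289, -0.01158) = 131.9° ≈ 132°.

132°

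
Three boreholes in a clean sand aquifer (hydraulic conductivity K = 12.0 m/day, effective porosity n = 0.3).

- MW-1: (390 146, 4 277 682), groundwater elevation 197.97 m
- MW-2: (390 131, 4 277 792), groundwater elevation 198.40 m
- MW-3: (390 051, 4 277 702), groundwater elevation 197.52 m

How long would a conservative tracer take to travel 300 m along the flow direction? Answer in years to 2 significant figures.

2.8 years

Differences from MW-1: to MW-2 (Δx, Δy, Δh) = (-15, 110, +0.43); to MW-3 = (-95, 20, -0.45).
Solve a·Δx + b·Δy = Δh: det = (-15)·20 − (-95)·110 = 10150.
∂h/∂x = [(+0.43)·20 − (-0.45)·110] / 10150 = +0.005724
∂h/∂y = [(-15)·(-0.45) − (-95)·(+0.43)] / 10150 = +0.004690
|∇h| = √(0.005724² + 0.004690²) = 0.0074
Seepage velocity v = K·i/n = 12.0 × 0.0074 / 0.3 = 0.296 m/day.
t = 300 / 0.296 = 1014 days = 2.78 years.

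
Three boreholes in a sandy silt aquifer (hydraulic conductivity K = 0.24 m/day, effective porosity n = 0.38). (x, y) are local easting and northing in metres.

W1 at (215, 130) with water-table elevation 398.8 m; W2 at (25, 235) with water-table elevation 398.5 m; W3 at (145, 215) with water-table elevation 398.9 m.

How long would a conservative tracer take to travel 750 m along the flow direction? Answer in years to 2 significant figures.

530 years

Taking W1 as reference: W2−W1 = (-190, 105, -0.3); W3−W1 = (-70, 85, +0.1).
Solve a·Δx + b·Δy = Δh: det = (-190)·85 − (-70)·105 = -8800.
∂h/∂x = [(-0.3)·85 − (+0.1)·105] / -8800 = +0.004091
∂h/∂y = [(-190)·(+0.1) − (-70)·(-0.3)] / -8800 = +0.004545
|∇h| = √(0.004091² + 0.004545²) = 0.006115
Seepage velocity v = K·i/n = 0.24 × 0.006115 / 0.38 = 0.003862 m/day.
t = 750 / 0.003862 = 1.942e+05 days = 532 years.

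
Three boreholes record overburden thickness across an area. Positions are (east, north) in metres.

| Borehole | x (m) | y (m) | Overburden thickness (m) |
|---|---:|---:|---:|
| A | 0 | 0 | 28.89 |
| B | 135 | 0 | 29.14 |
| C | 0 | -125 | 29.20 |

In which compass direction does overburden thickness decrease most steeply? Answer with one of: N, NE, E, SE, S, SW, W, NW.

NW

∂d/∂x = (29.14 − 28.89) / (135 − 0) = +0.001852
∂d/∂y = (29.20 − 28.89) / (-125 − 0) = -0.002480
Steepest decrease is along −∇f = (-0.001852 E, +0.002480 N) → northwest.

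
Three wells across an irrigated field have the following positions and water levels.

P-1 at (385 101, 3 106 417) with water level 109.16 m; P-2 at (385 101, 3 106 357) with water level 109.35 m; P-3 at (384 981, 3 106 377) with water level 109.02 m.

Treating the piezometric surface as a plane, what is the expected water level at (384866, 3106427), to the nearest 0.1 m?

With h = a·x + b·y + c and P-1 as origin, the differences give:
  0·a + (-60)·b = +0.19
  (-120)·a + (-40)·b = -0.14
Eliminate b (×(-40) and ×(-60), subtract): -7200·a = -16.000 → a = ∂h/∂x = +0.002222
Back-substitute: b = ∂h/∂y = -0.003167.
h(384866, 3106427) = 109.16 + (+0.002222)·(-235) + (-0.003167)·(10) = 109.16 -0.522 -0.032 = 108.606 m.

108.6 m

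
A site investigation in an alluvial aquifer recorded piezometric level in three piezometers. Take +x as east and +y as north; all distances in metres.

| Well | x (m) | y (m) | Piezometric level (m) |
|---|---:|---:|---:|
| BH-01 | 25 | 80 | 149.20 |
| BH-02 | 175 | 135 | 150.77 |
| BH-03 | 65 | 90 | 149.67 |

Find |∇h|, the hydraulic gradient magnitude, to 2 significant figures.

With h = a·x + b·y + c and BH-01 as origin, the differences give:
  150·a + 55·b = +1.57
  40·a + 10·b = +0.47
Eliminate b (×10 and ×55, subtract): -700·a = -10.150 → a = ∂h/∂x = +0.01450
Back-substitute: b = ∂h/∂y = -0.01100.
|∇h| = √(0.01450² + -0.01100²) = 0.0182

0.018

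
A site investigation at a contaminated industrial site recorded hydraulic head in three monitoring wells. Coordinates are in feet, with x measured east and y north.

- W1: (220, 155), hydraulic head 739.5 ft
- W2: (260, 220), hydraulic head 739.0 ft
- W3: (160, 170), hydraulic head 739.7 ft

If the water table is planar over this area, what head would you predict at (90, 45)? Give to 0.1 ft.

740.6 ft

Differences from W1: to W2 (Δx, Δy, Δh) = (40, 65, -0.5); to W3 = (-60, 15, +0.2).
Solve a·Δx + b·Δy = Δh: det = 40·15 − (-60)·65 = 4500.
∂h/∂x = [(-0.5)·15 − (+0.2)·65] / 4500 = -0.004556
∂h/∂y = [40·(+0.2) − (-60)·(-0.5)] / 4500 = -0.004889
h(90, 45) = 739.5 + (-0.004556)·(-130) + (-0.004889)·(-110) = 739.5 +0.592 +0.538 = 740.630 ft.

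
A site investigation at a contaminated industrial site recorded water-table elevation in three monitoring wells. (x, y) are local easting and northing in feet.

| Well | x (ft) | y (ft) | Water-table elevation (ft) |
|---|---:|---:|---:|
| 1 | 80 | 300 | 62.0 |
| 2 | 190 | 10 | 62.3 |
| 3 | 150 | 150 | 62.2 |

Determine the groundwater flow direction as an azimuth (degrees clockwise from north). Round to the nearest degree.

266°

Differences from 1: to 2 (Δx, Δy, Δh) = (110, -290, +0.3); to 3 = (70, -150, +0.2).
Determinant of the coordinate differences = 110·(-150) − 70·(-290) = 3800.
∂h/∂x = [(+0.3)·(-150) − (+0.2)·(-290)] / 3800 = +0.003421
∂h/∂y = [110·(+0.2) − 70·(+0.3)] / 3800 = +0.0002632
Flow direction (−∇h) has components (-0.003421 E, -0.0002632 N).
Azimuth = atan2(E, N) = atan2(-0.003421, -0.0002632) = 265.6° ≈ 266°.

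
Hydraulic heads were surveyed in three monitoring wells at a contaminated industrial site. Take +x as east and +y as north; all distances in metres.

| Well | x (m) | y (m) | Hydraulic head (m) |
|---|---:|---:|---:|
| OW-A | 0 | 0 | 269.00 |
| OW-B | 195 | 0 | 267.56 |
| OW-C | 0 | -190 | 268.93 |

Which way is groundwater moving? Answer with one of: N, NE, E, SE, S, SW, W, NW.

E

∂h/∂x = (267.56 − 269.00) / (195 − 0) = -0.007385
∂h/∂y = (268.93 − 269.00) / (-190 − 0) = +0.0003684
Flow = −∇h = (+0.007385 east, -0.0003684 north), which points east.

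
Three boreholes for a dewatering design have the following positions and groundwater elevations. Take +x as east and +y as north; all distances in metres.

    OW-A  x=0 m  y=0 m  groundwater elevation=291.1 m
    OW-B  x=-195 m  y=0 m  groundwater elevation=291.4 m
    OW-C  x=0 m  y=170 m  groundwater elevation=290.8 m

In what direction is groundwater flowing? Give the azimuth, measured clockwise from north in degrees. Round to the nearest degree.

041°

∂h/∂x = (291.4 − 291.1) / (-195 − 0) = -0.001538
∂h/∂y = (290.8 − 291.1) / (170 − 0) = -0.001765
Flow direction (−∇h) has components (+0.001538 E, +0.001765 N).
Azimuth = atan2(E, N) = atan2(+0.001538, +0.001765) = 41.1° ≈ 041°.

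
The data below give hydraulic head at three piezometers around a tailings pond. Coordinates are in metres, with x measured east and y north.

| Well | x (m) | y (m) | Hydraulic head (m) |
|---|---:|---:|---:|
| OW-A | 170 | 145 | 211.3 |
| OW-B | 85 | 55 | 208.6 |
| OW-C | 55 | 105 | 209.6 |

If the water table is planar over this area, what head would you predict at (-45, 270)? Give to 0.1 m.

Three-point gradient (reference OW-A): Δ to OW-B = (-85, -90, -2.7), Δ to OW-C = (-115, -40, -1.7).
∂h/∂x = +0.006475, ∂h/∂y = +0.02388 (det = -6950).
h(-45, 270) = 211.3 + (+0.006475)·(-215) + (+0.02388)·(125) = 211.3 -1.392 +2.986 = 212.894 m.

212.9 m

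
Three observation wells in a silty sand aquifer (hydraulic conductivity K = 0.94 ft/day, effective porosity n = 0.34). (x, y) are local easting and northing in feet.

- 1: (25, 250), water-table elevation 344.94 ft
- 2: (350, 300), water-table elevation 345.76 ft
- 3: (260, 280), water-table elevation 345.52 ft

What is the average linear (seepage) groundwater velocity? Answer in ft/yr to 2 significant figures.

3.1 ft/yr

Differences from 1: to 2 (Δx, Δy, Δh) = (325, 50, +0.82); to 3 = (235, 30, +0.58).
Solve a·Δx + b·Δy = Δh: det = 325·30 − 235·50 = -2000.
∂h/∂x = [(+0.82)·30 − (+0.58)·50] / -2000 = +0.002200
∂h/∂y = [325·(+0.58) − 235·(+0.82)] / -2000 = +0.002100
|∇h| = √(0.002200² + 0.002100²) = 0.003041
Seepage velocity v = K·i/n = 0.94 × 0.003041 / 0.34 = 0.008407 ft/day = 3.071 ft/yr.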